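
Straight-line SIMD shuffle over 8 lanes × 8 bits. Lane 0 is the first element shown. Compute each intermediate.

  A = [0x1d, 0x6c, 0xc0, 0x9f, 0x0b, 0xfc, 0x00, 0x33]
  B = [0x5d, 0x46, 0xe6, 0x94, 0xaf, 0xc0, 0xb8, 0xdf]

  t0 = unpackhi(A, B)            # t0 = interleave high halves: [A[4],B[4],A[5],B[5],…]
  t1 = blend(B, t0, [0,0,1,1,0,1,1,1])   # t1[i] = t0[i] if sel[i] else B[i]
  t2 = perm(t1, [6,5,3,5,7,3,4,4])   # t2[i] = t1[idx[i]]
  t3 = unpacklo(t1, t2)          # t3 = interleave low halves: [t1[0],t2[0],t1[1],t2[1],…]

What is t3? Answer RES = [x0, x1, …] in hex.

RES = [ 0x5d  0x33  0x46  0xb8  0xfc  0xc0  0xc0  0xb8 ]

→ t0 |0b|af|fc|c0|00|b8|33|df|
→ t1 |5d|46|fc|c0|af|b8|33|df|
→ t2 |33|b8|c0|b8|df|c0|af|af|
→ t3 |5d|33|46|b8|fc|c0|c0|b8|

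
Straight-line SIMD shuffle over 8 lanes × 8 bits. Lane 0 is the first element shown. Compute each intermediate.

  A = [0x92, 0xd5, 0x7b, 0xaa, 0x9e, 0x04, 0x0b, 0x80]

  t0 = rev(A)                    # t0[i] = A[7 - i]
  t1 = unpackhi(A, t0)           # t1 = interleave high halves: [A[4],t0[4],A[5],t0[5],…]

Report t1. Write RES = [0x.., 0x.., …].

RES = [0x9e, 0xaa, 0x04, 0x7b, 0x0b, 0xd5, 0x80, 0x92]

  t0: 80 0b 04 9e aa 7b d5 92
  t1: 9e aa 04 7b 0b d5 80 92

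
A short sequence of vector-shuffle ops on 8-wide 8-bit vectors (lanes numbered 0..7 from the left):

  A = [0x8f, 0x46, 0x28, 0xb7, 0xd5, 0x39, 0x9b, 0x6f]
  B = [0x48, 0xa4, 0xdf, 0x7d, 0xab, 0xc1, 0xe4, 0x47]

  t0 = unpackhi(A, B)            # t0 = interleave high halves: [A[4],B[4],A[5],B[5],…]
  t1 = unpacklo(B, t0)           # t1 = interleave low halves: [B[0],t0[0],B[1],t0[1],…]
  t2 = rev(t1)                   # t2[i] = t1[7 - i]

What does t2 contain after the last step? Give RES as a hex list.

  t0: d5 ab 39 c1 9b e4 6f 47
  t1: 48 d5 a4 ab df 39 7d c1
  t2: c1 7d 39 df ab a4 d5 48

RES = [0xc1, 0x7d, 0x39, 0xdf, 0xab, 0xa4, 0xd5, 0x48]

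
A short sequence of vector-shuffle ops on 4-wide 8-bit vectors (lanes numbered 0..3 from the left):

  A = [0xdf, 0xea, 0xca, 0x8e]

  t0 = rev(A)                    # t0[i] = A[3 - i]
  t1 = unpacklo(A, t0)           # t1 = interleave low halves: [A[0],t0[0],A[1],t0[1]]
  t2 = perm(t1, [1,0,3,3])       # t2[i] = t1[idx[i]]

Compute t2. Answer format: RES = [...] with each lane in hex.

RES = [ 0x8e  0xdf  0xca  0xca ]

t0 = [0x8e, 0xca, 0xea, 0xdf]
t1 = [0xdf, 0x8e, 0xea, 0xca]
t2 = [0x8e, 0xdf, 0xca, 0xca]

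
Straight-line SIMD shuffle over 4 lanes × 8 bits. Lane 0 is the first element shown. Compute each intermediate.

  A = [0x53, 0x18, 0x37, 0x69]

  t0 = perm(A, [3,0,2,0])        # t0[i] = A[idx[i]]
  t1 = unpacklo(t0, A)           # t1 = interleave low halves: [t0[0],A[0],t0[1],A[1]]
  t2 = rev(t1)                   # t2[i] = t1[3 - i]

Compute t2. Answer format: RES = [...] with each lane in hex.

RES = [0x18, 0x53, 0x53, 0x69]

t0 = [0x69, 0x53, 0x37, 0x53]
t1 = [0x69, 0x53, 0x53, 0x18]
t2 = [0x18, 0x53, 0x53, 0x69]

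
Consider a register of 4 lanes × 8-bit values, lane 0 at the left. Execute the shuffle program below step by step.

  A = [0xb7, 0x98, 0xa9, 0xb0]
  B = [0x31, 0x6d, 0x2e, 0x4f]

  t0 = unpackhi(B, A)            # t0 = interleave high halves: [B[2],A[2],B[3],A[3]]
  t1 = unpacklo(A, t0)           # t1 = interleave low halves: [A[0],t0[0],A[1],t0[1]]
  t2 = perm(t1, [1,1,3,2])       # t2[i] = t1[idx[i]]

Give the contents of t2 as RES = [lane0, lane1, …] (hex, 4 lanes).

RES = [0x2e, 0x2e, 0xa9, 0x98]

t0 = [0x2e, 0xa9, 0x4f, 0xb0]
t1 = [0xb7, 0x2e, 0x98, 0xa9]
t2 = [0x2e, 0x2e, 0xa9, 0x98]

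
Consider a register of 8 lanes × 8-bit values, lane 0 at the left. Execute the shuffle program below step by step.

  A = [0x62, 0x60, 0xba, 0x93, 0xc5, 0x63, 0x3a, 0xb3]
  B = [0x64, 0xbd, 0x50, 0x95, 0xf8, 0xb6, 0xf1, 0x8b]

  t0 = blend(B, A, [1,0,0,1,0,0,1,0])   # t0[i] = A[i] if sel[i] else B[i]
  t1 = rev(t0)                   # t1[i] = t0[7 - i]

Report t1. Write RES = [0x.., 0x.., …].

→ t0 |62|bd|50|93|f8|b6|3a|8b|
→ t1 |8b|3a|b6|f8|93|50|bd|62|

RES = [ 0x8b  0x3a  0xb6  0xf8  0x93  0x50  0xbd  0x62 ]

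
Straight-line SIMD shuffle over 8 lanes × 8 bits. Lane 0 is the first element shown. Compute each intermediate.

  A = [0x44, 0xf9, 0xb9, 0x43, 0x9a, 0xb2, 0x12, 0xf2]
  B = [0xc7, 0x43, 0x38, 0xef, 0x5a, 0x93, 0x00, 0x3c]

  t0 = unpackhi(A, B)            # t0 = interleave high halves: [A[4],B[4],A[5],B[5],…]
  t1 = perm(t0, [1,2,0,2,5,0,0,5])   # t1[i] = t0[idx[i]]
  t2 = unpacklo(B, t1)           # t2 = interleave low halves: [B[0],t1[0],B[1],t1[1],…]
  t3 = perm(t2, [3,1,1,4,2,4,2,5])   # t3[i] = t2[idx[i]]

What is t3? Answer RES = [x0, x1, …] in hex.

t0 = [0x9a, 0x5a, 0xb2, 0x93, 0x12, 0x00, 0xf2, 0x3c]
t1 = [0x5a, 0xb2, 0x9a, 0xb2, 0x00, 0x9a, 0x9a, 0x00]
t2 = [0xc7, 0x5a, 0x43, 0xb2, 0x38, 0x9a, 0xef, 0xb2]
t3 = [0xb2, 0x5a, 0x5a, 0x38, 0x43, 0x38, 0x43, 0x9a]

RES = [ 0xb2  0x5a  0x5a  0x38  0x43  0x38  0x43  0x9a ]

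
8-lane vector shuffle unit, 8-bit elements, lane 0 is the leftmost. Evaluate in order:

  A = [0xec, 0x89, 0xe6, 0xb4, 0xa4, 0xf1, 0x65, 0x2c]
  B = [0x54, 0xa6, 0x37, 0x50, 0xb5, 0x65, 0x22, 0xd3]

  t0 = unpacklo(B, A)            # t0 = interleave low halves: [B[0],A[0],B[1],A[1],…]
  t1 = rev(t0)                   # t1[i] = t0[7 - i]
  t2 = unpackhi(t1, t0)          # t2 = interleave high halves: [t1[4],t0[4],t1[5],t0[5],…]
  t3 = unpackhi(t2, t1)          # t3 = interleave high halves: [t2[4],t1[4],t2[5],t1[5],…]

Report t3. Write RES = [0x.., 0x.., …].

  t0: 54 ec a6 89 37 e6 50 b4
  t1: b4 50 e6 37 89 a6 ec 54
  t2: 89 37 a6 e6 ec 50 54 b4
  t3: ec 89 50 a6 54 ec b4 54

RES = [0xec, 0x89, 0x50, 0xa6, 0x54, 0xec, 0xb4, 0x54]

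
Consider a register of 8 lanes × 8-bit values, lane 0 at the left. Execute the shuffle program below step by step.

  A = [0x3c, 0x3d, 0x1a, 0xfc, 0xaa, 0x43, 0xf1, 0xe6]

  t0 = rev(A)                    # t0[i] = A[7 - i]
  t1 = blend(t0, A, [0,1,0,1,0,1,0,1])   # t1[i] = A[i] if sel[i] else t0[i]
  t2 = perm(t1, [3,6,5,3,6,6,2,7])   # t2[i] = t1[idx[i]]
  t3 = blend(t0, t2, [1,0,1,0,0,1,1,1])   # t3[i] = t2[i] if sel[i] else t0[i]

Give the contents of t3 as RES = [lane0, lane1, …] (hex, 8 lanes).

→ t0 |e6|f1|43|aa|fc|1a|3d|3c|
→ t1 |e6|3d|43|fc|fc|43|3d|e6|
→ t2 |fc|3d|43|fc|3d|3d|43|e6|
→ t3 |fc|f1|43|aa|fc|3d|43|e6|

RES = [ 0xfc  0xf1  0x43  0xaa  0xfc  0x3d  0x43  0xe6 ]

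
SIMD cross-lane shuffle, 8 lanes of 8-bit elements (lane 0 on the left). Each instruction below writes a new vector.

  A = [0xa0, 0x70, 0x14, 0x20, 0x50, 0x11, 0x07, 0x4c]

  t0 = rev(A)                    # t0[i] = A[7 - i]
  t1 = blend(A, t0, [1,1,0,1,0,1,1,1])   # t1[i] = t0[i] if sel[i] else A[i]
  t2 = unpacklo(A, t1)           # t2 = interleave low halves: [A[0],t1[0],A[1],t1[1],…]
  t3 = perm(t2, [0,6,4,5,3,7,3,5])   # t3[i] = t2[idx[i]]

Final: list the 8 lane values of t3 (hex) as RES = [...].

RES = [0xa0, 0x20, 0x14, 0x14, 0x07, 0x50, 0x07, 0x14]

  t0: 4c 07 11 50 20 14 70 a0
  t1: 4c 07 14 50 50 14 70 a0
  t2: a0 4c 70 07 14 14 20 50
  t3: a0 20 14 14 07 50 07 14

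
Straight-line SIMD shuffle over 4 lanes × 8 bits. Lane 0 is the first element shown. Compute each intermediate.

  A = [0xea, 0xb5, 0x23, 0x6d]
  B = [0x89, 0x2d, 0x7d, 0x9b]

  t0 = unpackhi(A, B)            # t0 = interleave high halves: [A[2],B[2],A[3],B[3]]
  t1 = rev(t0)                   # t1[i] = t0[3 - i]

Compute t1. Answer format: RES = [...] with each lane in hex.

RES = [ 0x9b  0x6d  0x7d  0x23 ]

→ t0 |23|7d|6d|9b|
→ t1 |9b|6d|7d|23|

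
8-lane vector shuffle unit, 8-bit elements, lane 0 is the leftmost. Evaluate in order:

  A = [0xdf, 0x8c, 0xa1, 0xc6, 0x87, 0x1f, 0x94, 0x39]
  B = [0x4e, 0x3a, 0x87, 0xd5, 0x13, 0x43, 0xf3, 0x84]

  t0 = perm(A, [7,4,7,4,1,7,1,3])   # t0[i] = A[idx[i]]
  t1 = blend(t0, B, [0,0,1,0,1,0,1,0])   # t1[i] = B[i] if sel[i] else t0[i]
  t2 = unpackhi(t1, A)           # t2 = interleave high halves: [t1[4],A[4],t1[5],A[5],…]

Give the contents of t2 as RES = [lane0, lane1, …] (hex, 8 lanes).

→ t0 |39|87|39|87|8c|39|8c|c6|
→ t1 |39|87|87|87|13|39|f3|c6|
→ t2 |13|87|39|1f|f3|94|c6|39|

RES = [0x13, 0x87, 0x39, 0x1f, 0xf3, 0x94, 0xc6, 0x39]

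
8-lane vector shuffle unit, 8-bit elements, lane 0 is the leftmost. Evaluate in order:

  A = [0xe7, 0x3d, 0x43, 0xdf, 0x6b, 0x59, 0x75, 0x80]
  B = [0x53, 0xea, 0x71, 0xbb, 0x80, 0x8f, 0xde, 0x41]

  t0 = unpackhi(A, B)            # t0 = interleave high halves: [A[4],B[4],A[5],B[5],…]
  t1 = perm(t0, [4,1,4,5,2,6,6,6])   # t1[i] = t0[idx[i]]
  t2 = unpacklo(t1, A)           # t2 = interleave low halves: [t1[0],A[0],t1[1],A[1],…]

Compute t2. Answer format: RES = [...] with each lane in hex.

RES = [ 0x75  0xe7  0x80  0x3d  0x75  0x43  0xde  0xdf ]

→ t0 |6b|80|59|8f|75|de|80|41|
→ t1 |75|80|75|de|59|80|80|80|
→ t2 |75|e7|80|3d|75|43|de|df|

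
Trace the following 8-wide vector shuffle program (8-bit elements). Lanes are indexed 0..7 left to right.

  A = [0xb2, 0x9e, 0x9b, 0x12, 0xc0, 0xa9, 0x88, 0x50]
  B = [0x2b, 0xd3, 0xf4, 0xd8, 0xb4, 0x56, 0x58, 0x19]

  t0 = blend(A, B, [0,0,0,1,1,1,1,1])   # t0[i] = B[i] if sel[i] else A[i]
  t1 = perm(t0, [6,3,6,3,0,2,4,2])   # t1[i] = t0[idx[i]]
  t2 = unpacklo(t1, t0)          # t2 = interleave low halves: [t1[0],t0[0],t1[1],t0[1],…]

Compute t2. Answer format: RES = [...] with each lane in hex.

RES = [ 0x58  0xb2  0xd8  0x9e  0x58  0x9b  0xd8  0xd8 ]

  t0: b2 9e 9b d8 b4 56 58 19
  t1: 58 d8 58 d8 b2 9b b4 9b
  t2: 58 b2 d8 9e 58 9b d8 d8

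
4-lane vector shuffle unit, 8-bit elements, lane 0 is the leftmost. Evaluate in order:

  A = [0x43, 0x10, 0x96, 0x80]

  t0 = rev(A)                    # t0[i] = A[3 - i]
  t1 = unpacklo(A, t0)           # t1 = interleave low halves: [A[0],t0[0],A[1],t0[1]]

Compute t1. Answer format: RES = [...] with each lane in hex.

  t0: 80 96 10 43
  t1: 43 80 10 96

RES = [ 0x43  0x80  0x10  0x96 ]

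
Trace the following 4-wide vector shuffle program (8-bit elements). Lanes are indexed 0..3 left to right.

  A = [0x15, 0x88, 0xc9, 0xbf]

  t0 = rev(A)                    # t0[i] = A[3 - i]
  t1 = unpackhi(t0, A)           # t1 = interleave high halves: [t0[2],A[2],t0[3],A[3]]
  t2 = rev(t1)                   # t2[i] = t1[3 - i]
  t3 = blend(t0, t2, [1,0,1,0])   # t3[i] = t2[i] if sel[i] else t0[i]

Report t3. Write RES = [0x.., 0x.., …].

t0 = [0xbf, 0xc9, 0x88, 0x15]
t1 = [0x88, 0xc9, 0x15, 0xbf]
t2 = [0xbf, 0x15, 0xc9, 0x88]
t3 = [0xbf, 0xc9, 0xc9, 0x15]

RES = [0xbf, 0xc9, 0xc9, 0x15]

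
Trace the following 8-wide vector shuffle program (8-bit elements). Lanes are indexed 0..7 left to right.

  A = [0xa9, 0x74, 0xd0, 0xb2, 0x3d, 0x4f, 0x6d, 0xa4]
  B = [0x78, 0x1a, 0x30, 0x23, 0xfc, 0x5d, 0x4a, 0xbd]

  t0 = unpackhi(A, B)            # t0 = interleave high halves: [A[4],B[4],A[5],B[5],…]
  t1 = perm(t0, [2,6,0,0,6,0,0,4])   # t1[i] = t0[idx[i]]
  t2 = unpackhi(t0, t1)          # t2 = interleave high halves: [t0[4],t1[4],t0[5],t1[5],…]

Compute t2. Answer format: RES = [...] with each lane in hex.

RES = [0x6d, 0xa4, 0x4a, 0x3d, 0xa4, 0x3d, 0xbd, 0x6d]

→ t0 |3d|fc|4f|5d|6d|4a|a4|bd|
→ t1 |4f|a4|3d|3d|a4|3d|3d|6d|
→ t2 |6d|a4|4a|3d|a4|3d|bd|6d|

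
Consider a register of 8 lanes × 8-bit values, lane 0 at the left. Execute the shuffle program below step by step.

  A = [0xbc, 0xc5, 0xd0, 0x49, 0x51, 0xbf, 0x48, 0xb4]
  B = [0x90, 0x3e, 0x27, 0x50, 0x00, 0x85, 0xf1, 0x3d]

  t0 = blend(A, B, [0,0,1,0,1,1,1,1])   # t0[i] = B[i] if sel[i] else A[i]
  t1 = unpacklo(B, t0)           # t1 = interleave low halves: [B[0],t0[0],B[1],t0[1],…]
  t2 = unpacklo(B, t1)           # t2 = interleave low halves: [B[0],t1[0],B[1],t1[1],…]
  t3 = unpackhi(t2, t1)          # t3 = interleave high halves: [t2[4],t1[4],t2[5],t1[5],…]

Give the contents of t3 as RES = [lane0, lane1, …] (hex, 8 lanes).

t0 = [0xbc, 0xc5, 0x27, 0x49, 0x00, 0x85, 0xf1, 0x3d]
t1 = [0x90, 0xbc, 0x3e, 0xc5, 0x27, 0x27, 0x50, 0x49]
t2 = [0x90, 0x90, 0x3e, 0xbc, 0x27, 0x3e, 0x50, 0xc5]
t3 = [0x27, 0x27, 0x3e, 0x27, 0x50, 0x50, 0xc5, 0x49]

RES = [0x27, 0x27, 0x3e, 0x27, 0x50, 0x50, 0xc5, 0x49]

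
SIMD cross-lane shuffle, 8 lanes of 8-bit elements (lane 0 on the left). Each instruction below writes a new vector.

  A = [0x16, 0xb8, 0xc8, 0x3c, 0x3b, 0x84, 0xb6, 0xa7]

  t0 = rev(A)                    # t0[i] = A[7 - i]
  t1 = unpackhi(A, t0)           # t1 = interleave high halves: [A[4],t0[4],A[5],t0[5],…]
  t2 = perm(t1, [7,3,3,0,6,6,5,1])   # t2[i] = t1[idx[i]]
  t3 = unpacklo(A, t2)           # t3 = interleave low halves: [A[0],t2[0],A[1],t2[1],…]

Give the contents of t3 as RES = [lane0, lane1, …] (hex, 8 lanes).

→ t0 |a7|b6|84|3b|3c|c8|b8|16|
→ t1 |3b|3c|84|c8|b6|b8|a7|16|
→ t2 |16|c8|c8|3b|a7|a7|b8|3c|
→ t3 |16|16|b8|c8|c8|c8|3c|3b|

RES = [0x16, 0x16, 0xb8, 0xc8, 0xc8, 0xc8, 0x3c, 0x3b]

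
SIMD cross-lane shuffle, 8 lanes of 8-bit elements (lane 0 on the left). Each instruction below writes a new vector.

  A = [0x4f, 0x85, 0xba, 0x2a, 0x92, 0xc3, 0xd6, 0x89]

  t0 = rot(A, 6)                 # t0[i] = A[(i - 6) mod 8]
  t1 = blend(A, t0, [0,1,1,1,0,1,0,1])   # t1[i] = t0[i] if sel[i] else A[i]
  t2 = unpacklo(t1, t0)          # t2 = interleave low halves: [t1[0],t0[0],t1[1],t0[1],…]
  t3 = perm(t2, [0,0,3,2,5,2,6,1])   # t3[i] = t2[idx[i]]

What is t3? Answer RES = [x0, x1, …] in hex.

t0 = [0xba, 0x2a, 0x92, 0xc3, 0xd6, 0x89, 0x4f, 0x85]
t1 = [0x4f, 0x2a, 0x92, 0xc3, 0x92, 0x89, 0xd6, 0x85]
t2 = [0x4f, 0xba, 0x2a, 0x2a, 0x92, 0x92, 0xc3, 0xc3]
t3 = [0x4f, 0x4f, 0x2a, 0x2a, 0x92, 0x2a, 0xc3, 0xba]

RES = [ 0x4f  0x4f  0x2a  0x2a  0x92  0x2a  0xc3  0xba ]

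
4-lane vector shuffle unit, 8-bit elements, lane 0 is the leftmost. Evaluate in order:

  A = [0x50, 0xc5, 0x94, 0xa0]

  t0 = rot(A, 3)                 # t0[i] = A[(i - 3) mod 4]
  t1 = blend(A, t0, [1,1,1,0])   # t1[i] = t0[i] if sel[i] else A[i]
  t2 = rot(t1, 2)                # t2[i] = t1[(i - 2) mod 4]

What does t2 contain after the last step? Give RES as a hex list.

  t0: c5 94 a0 50
  t1: c5 94 a0 a0
  t2: a0 a0 c5 94

RES = [0xa0, 0xa0, 0xc5, 0x94]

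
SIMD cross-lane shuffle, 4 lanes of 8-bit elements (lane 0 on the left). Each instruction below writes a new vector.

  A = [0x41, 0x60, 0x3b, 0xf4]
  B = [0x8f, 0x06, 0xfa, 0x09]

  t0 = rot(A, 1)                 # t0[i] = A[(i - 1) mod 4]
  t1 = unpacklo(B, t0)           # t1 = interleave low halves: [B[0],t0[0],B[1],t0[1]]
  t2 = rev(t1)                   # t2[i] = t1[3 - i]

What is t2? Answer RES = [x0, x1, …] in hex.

  t0: f4 41 60 3b
  t1: 8f f4 06 41
  t2: 41 06 f4 8f

RES = [0x41, 0x06, 0xf4, 0x8f]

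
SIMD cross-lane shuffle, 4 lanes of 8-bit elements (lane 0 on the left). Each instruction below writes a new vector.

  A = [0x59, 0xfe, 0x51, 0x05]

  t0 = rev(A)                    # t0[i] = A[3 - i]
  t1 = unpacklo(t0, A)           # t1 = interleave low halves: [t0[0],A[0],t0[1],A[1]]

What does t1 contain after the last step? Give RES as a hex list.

RES = [0x05, 0x59, 0x51, 0xfe]

t0 = [0x05, 0x51, 0xfe, 0x59]
t1 = [0x05, 0x59, 0x51, 0xfe]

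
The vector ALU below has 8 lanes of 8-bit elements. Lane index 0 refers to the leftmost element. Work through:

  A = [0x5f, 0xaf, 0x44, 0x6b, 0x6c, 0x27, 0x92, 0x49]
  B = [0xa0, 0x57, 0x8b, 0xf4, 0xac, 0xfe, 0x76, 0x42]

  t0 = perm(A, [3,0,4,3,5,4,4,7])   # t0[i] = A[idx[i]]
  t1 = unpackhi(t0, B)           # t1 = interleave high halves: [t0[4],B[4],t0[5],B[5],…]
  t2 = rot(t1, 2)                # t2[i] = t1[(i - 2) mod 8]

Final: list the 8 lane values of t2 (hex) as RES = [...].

  t0: 6b 5f 6c 6b 27 6c 6c 49
  t1: 27 ac 6c fe 6c 76 49 42
  t2: 49 42 27 ac 6c fe 6c 76

RES = [0x49, 0x42, 0x27, 0xac, 0x6c, 0xfe, 0x6c, 0x76]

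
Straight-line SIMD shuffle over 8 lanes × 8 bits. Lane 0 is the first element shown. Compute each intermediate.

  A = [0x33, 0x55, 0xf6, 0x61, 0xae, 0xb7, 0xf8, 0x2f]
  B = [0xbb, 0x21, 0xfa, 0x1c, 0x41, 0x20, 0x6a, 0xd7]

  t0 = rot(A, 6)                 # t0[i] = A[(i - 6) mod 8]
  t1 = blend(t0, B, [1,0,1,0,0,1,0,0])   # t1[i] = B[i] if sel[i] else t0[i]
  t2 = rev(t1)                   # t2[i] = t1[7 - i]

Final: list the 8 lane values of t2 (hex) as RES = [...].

RES = [ 0x55  0x33  0x20  0xf8  0xb7  0xfa  0x61  0xbb ]

→ t0 |f6|61|ae|b7|f8|2f|33|55|
→ t1 |bb|61|fa|b7|f8|20|33|55|
→ t2 |55|33|20|f8|b7|fa|61|bb|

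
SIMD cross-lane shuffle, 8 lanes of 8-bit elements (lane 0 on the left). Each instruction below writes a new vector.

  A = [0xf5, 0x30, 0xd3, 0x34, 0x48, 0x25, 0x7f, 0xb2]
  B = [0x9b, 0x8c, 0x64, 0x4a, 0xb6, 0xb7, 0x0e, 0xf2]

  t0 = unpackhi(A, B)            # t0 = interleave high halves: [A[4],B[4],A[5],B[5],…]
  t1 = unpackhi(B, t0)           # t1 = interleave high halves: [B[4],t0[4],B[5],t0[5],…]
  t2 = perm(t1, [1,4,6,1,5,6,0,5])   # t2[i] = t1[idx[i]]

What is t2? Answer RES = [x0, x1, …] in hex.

RES = [ 0x7f  0x0e  0xf2  0x7f  0xb2  0xf2  0xb6  0xb2 ]

→ t0 |48|b6|25|b7|7f|0e|b2|f2|
→ t1 |b6|7f|b7|0e|0e|b2|f2|f2|
→ t2 |7f|0e|f2|7f|b2|f2|b6|b2|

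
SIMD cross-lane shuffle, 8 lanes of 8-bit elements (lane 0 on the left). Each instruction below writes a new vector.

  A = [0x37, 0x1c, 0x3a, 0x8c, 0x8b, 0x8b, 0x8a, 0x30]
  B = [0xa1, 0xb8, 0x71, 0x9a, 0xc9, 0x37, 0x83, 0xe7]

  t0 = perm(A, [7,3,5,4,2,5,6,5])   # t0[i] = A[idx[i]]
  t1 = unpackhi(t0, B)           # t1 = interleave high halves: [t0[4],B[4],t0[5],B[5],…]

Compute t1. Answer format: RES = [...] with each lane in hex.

RES = [0x3a, 0xc9, 0x8b, 0x37, 0x8a, 0x83, 0x8b, 0xe7]

t0 = [0x30, 0x8c, 0x8b, 0x8b, 0x3a, 0x8b, 0x8a, 0x8b]
t1 = [0x3a, 0xc9, 0x8b, 0x37, 0x8a, 0x83, 0x8b, 0xe7]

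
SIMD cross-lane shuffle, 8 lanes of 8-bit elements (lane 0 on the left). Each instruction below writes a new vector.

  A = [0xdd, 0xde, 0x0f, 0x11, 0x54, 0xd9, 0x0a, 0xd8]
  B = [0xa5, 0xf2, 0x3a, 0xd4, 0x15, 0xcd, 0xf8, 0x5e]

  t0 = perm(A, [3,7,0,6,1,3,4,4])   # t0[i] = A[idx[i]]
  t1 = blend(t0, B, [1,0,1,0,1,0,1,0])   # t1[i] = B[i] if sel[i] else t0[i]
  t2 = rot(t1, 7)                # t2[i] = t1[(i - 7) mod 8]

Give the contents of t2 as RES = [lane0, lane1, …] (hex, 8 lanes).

RES = [ 0xd8  0x3a  0x0a  0x15  0x11  0xf8  0x54  0xa5 ]

t0 = [0x11, 0xd8, 0xdd, 0x0a, 0xde, 0x11, 0x54, 0x54]
t1 = [0xa5, 0xd8, 0x3a, 0x0a, 0x15, 0x11, 0xf8, 0x54]
t2 = [0xd8, 0x3a, 0x0a, 0x15, 0x11, 0xf8, 0x54, 0xa5]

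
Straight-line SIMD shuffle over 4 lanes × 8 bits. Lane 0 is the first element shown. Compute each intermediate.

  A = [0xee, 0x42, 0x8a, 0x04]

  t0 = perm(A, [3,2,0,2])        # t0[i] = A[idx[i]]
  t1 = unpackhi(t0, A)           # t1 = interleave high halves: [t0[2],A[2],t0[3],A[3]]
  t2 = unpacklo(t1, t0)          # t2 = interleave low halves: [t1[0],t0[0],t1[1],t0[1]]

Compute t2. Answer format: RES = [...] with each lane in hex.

RES = [0xee, 0x04, 0x8a, 0x8a]

t0 = [0x04, 0x8a, 0xee, 0x8a]
t1 = [0xee, 0x8a, 0x8a, 0x04]
t2 = [0xee, 0x04, 0x8a, 0x8a]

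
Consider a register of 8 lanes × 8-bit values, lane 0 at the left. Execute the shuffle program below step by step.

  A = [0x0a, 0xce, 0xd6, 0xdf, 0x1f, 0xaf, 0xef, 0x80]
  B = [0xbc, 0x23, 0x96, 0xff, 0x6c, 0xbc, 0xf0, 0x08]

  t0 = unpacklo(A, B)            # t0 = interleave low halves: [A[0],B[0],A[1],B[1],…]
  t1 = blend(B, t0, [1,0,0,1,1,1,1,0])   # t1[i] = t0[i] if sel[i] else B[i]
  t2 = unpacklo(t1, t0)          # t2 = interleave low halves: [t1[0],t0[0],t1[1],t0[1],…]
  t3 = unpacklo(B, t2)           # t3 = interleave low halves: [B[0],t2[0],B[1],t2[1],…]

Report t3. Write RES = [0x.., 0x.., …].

RES = [ 0xbc  0x0a  0x23  0x0a  0x96  0x23  0xff  0xbc ]

t0 = [0x0a, 0xbc, 0xce, 0x23, 0xd6, 0x96, 0xdf, 0xff]
t1 = [0x0a, 0x23, 0x96, 0x23, 0xd6, 0x96, 0xdf, 0x08]
t2 = [0x0a, 0x0a, 0x23, 0xbc, 0x96, 0xce, 0x23, 0x23]
t3 = [0xbc, 0x0a, 0x23, 0x0a, 0x96, 0x23, 0xff, 0xbc]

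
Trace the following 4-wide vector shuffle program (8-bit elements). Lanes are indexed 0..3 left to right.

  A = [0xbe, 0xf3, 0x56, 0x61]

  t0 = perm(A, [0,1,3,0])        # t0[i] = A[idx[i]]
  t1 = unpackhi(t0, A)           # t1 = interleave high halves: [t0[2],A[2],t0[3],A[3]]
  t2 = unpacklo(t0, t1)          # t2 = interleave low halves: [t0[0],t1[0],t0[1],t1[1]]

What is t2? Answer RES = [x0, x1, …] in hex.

RES = [ 0xbe  0x61  0xf3  0x56 ]

→ t0 |be|f3|61|be|
→ t1 |61|56|be|61|
→ t2 |be|61|f3|56|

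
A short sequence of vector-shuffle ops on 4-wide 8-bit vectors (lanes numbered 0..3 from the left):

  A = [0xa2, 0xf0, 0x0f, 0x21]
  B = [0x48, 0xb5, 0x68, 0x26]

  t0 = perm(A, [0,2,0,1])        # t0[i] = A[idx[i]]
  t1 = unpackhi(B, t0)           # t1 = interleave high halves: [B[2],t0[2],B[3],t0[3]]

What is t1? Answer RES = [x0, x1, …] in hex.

  t0: a2 0f a2 f0
  t1: 68 a2 26 f0

RES = [ 0x68  0xa2  0x26  0xf0 ]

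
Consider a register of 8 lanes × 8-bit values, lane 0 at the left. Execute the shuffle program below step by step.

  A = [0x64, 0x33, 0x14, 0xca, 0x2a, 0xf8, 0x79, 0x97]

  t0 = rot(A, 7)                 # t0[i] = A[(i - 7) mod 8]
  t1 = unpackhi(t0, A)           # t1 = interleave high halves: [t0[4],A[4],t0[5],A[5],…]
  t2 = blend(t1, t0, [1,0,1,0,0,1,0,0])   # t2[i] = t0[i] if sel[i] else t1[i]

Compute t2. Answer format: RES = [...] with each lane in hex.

RES = [0x33, 0x2a, 0xca, 0xf8, 0x97, 0x79, 0x64, 0x97]

t0 = [0x33, 0x14, 0xca, 0x2a, 0xf8, 0x79, 0x97, 0x64]
t1 = [0xf8, 0x2a, 0x79, 0xf8, 0x97, 0x79, 0x64, 0x97]
t2 = [0x33, 0x2a, 0xca, 0xf8, 0x97, 0x79, 0x64, 0x97]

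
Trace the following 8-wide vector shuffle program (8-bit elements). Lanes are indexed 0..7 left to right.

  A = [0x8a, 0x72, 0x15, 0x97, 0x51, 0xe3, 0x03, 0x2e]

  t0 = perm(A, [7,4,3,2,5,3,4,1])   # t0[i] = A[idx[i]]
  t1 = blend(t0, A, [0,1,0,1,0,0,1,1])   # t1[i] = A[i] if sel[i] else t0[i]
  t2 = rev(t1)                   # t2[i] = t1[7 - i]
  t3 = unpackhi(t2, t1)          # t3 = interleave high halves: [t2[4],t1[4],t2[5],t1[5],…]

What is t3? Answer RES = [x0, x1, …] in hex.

  t0: 2e 51 97 15 e3 97 51 72
  t1: 2e 72 97 97 e3 97 03 2e
  t2: 2e 03 97 e3 97 97 72 2e
  t3: 97 e3 97 97 72 03 2e 2e

RES = [ 0x97  0xe3  0x97  0x97  0x72  0x03  0x2e  0x2e ]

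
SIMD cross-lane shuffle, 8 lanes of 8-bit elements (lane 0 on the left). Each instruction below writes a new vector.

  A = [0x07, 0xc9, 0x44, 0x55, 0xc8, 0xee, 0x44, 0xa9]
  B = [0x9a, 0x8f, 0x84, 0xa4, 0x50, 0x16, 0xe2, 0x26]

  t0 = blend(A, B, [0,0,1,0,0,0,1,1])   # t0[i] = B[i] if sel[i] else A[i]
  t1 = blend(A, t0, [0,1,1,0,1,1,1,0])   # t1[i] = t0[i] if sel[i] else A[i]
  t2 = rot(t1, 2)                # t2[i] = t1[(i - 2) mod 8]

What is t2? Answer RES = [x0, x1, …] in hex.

t0 = [0x07, 0xc9, 0x84, 0x55, 0xc8, 0xee, 0xe2, 0x26]
t1 = [0x07, 0xc9, 0x84, 0x55, 0xc8, 0xee, 0xe2, 0xa9]
t2 = [0xe2, 0xa9, 0x07, 0xc9, 0x84, 0x55, 0xc8, 0xee]

RES = [0xe2, 0xa9, 0x07, 0xc9, 0x84, 0x55, 0xc8, 0xee]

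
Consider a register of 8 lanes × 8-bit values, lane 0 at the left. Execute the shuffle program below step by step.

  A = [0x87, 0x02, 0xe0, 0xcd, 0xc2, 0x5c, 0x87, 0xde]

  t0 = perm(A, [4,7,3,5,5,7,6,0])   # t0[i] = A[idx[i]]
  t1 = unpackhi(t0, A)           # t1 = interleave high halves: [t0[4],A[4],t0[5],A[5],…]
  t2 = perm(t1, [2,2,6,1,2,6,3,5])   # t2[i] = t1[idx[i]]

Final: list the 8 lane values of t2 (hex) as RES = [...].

RES = [0xde, 0xde, 0x87, 0xc2, 0xde, 0x87, 0x5c, 0x87]

→ t0 |c2|de|cd|5c|5c|de|87|87|
→ t1 |5c|c2|de|5c|87|87|87|de|
→ t2 |de|de|87|c2|de|87|5c|87|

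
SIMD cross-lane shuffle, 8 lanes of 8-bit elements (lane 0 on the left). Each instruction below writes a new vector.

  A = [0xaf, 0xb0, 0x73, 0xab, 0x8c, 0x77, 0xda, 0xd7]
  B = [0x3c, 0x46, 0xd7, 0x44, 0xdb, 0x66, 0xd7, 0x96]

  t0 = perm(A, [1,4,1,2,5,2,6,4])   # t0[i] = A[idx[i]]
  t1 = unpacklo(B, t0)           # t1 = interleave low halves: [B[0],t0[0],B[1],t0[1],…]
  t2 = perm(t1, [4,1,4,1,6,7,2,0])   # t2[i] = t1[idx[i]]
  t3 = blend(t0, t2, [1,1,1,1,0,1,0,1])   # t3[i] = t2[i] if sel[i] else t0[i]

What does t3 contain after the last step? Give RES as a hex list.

RES = [0xd7, 0xb0, 0xd7, 0xb0, 0x77, 0x73, 0xda, 0x3c]

  t0: b0 8c b0 73 77 73 da 8c
  t1: 3c b0 46 8c d7 b0 44 73
  t2: d7 b0 d7 b0 44 73 46 3c
  t3: d7 b0 d7 b0 77 73 da 3c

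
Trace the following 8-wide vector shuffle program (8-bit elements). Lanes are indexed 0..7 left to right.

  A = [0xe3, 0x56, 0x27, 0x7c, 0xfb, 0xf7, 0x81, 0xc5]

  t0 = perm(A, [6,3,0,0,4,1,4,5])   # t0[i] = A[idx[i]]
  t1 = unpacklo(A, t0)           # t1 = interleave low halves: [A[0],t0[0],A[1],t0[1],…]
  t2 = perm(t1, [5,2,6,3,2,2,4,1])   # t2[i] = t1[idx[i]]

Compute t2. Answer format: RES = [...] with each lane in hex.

→ t0 |81|7c|e3|e3|fb|56|fb|f7|
→ t1 |e3|81|56|7c|27|e3|7c|e3|
→ t2 |e3|56|7c|7c|56|56|27|81|

RES = [0xe3, 0x56, 0x7c, 0x7c, 0x56, 0x56, 0x27, 0x81]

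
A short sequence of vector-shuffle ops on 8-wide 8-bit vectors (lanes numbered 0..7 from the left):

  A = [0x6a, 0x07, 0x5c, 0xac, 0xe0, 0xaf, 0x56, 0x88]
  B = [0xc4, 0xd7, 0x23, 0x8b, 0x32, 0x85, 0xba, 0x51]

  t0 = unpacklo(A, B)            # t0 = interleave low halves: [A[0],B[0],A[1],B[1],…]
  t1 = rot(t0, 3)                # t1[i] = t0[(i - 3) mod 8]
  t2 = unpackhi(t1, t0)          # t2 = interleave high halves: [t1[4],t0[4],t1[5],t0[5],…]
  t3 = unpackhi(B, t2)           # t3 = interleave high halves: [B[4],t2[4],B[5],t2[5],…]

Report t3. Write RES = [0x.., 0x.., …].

RES = [0x32, 0xd7, 0x85, 0xac, 0xba, 0x5c, 0x51, 0x8b]

  t0: 6a c4 07 d7 5c 23 ac 8b
  t1: 23 ac 8b 6a c4 07 d7 5c
  t2: c4 5c 07 23 d7 ac 5c 8b
  t3: 32 d7 85 ac ba 5c 51 8b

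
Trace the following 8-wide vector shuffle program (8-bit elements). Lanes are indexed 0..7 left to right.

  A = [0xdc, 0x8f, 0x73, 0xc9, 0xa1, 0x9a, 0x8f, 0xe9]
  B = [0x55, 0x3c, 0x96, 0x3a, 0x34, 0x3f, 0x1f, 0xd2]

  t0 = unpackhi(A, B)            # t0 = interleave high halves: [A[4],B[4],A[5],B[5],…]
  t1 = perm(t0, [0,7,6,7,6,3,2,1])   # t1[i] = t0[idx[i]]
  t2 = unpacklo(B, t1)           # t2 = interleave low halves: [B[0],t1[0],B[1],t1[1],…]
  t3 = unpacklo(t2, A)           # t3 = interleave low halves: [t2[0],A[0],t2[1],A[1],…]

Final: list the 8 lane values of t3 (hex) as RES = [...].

→ t0 |a1|34|9a|3f|8f|1f|e9|d2|
→ t1 |a1|d2|e9|d2|e9|3f|9a|34|
→ t2 |55|a1|3c|d2|96|e9|3a|d2|
→ t3 |55|dc|a1|8f|3c|73|d2|c9|

RES = [ 0x55  0xdc  0xa1  0x8f  0x3c  0x73  0xd2  0xc9 ]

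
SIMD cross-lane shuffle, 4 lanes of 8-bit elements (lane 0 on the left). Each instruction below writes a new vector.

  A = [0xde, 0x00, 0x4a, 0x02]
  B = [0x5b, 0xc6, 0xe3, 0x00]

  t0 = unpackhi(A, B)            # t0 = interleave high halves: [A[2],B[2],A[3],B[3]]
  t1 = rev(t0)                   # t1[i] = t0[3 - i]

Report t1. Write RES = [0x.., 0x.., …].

RES = [0x00, 0x02, 0xe3, 0x4a]

→ t0 |4a|e3|02|00|
→ t1 |00|02|e3|4a|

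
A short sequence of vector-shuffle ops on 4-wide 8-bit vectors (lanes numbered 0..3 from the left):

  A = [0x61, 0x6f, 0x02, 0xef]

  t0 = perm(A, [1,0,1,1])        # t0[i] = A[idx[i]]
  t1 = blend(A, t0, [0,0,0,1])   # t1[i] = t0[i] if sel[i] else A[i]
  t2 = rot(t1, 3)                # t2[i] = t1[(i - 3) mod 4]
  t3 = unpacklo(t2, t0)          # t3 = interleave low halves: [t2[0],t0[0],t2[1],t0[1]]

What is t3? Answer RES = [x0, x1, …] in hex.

RES = [ 0x6f  0x6f  0x02  0x61 ]

→ t0 |6f|61|6f|6f|
→ t1 |61|6f|02|6f|
→ t2 |6f|02|6f|61|
→ t3 |6f|6f|02|61|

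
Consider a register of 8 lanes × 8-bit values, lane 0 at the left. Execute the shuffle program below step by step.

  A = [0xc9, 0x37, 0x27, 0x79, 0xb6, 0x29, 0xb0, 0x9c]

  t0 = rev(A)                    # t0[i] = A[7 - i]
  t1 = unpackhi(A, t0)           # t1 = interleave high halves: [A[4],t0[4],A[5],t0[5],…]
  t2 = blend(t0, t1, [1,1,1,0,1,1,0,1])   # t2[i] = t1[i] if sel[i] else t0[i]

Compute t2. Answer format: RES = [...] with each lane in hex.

t0 = [0x9c, 0xb0, 0x29, 0xb6, 0x79, 0x27, 0x37, 0xc9]
t1 = [0xb6, 0x79, 0x29, 0x27, 0xb0, 0x37, 0x9c, 0xc9]
t2 = [0xb6, 0x79, 0x29, 0xb6, 0xb0, 0x37, 0x37, 0xc9]

RES = [ 0xb6  0x79  0x29  0xb6  0xb0  0x37  0x37  0xc9 ]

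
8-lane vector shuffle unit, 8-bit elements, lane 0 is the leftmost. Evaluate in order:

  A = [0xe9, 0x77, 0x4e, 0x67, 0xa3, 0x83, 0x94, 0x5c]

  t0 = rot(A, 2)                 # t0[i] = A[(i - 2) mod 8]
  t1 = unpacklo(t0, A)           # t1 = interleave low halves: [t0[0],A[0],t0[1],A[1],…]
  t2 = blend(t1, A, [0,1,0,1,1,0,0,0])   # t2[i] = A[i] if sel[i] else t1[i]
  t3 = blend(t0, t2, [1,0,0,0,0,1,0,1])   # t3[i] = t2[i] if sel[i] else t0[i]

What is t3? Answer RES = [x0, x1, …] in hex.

RES = [0x94, 0x5c, 0xe9, 0x77, 0x4e, 0x4e, 0xa3, 0x67]

  t0: 94 5c e9 77 4e 67 a3 83
  t1: 94 e9 5c 77 e9 4e 77 67
  t2: 94 77 5c 67 a3 4e 77 67
  t3: 94 5c e9 77 4e 4e a3 67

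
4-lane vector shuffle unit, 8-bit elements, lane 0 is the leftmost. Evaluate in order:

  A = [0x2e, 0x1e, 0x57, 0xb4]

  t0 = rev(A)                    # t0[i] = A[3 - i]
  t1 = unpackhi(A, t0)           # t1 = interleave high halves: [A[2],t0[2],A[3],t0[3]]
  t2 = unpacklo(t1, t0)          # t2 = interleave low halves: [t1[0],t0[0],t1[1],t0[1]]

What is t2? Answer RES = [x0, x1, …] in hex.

→ t0 |b4|57|1e|2e|
→ t1 |57|1e|b4|2e|
→ t2 |57|b4|1e|57|

RES = [0x57, 0xb4, 0x1e, 0x57]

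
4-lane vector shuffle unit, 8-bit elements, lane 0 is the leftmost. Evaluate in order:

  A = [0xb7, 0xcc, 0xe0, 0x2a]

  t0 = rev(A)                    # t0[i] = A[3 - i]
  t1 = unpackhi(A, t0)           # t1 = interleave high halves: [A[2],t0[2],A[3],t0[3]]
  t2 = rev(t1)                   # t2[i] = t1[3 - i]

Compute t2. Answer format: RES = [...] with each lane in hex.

RES = [ 0xb7  0x2a  0xcc  0xe0 ]

t0 = [0x2a, 0xe0, 0xcc, 0xb7]
t1 = [0xe0, 0xcc, 0x2a, 0xb7]
t2 = [0xb7, 0x2a, 0xcc, 0xe0]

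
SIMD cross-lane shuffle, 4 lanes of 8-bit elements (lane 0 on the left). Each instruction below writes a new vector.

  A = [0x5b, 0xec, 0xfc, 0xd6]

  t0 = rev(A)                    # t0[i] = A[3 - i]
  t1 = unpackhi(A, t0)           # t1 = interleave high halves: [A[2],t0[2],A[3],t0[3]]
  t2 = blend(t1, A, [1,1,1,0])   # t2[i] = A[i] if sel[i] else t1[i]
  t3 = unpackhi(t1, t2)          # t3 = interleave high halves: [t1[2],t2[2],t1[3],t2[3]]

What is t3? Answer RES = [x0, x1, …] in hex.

  t0: d6 fc ec 5b
  t1: fc ec d6 5b
  t2: 5b ec fc 5b
  t3: d6 fc 5b 5b

RES = [0xd6, 0xfc, 0x5b, 0x5b]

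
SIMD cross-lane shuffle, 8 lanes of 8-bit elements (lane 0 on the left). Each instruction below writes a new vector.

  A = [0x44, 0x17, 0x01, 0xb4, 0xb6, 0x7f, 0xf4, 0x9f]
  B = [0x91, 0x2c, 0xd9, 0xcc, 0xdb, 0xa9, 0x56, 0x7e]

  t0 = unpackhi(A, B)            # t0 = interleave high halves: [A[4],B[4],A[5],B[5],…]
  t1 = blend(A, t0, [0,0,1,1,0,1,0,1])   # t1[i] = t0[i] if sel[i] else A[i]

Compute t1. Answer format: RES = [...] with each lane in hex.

RES = [0x44, 0x17, 0x7f, 0xa9, 0xb6, 0x56, 0xf4, 0x7e]

→ t0 |b6|db|7f|a9|f4|56|9f|7e|
→ t1 |44|17|7f|a9|b6|56|f4|7e|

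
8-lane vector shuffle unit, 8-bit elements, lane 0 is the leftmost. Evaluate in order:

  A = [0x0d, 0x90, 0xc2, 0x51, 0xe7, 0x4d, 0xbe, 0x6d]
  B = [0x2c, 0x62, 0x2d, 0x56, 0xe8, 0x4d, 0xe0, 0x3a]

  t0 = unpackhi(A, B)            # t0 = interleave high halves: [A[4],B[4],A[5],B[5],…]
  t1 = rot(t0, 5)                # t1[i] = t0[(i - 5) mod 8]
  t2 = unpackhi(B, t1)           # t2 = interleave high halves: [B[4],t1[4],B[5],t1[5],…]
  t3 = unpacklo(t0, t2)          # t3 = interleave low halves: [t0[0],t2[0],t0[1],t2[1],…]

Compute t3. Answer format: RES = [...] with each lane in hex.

t0 = [0xe7, 0xe8, 0x4d, 0x4d, 0xbe, 0xe0, 0x6d, 0x3a]
t1 = [0x4d, 0xbe, 0xe0, 0x6d, 0x3a, 0xe7, 0xe8, 0x4d]
t2 = [0xe8, 0x3a, 0x4d, 0xe7, 0xe0, 0xe8, 0x3a, 0x4d]
t3 = [0xe7, 0xe8, 0xe8, 0x3a, 0x4d, 0x4d, 0x4d, 0xe7]

RES = [ 0xe7  0xe8  0xe8  0x3a  0x4d  0x4d  0x4d  0xe7 ]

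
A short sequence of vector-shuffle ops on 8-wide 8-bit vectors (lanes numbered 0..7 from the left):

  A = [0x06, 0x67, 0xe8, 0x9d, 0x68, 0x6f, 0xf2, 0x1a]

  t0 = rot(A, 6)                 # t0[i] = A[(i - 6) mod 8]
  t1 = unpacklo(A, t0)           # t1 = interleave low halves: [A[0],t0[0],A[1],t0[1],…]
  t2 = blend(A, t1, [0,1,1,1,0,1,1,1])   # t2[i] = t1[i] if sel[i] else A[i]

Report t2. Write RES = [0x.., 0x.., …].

t0 = [0xe8, 0x9d, 0x68, 0x6f, 0xf2, 0x1a, 0x06, 0x67]
t1 = [0x06, 0xe8, 0x67, 0x9d, 0xe8, 0x68, 0x9d, 0x6f]
t2 = [0x06, 0xe8, 0x67, 0x9d, 0x68, 0x68, 0x9d, 0x6f]

RES = [0x06, 0xe8, 0x67, 0x9d, 0x68, 0x68, 0x9d, 0x6f]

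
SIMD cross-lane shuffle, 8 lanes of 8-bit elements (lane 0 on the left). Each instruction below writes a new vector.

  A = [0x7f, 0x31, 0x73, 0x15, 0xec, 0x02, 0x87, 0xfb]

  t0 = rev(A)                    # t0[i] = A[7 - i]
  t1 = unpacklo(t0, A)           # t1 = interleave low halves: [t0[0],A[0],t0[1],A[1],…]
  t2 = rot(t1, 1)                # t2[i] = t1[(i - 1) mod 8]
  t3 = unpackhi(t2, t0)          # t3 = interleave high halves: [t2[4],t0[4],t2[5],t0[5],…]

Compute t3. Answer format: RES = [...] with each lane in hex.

RES = [ 0x31  0x15  0x02  0x73  0x73  0x31  0xec  0x7f ]

→ t0 |fb|87|02|ec|15|73|31|7f|
→ t1 |fb|7f|87|31|02|73|ec|15|
→ t2 |15|fb|7f|87|31|02|73|ec|
→ t3 |31|15|02|73|73|31|ec|7f|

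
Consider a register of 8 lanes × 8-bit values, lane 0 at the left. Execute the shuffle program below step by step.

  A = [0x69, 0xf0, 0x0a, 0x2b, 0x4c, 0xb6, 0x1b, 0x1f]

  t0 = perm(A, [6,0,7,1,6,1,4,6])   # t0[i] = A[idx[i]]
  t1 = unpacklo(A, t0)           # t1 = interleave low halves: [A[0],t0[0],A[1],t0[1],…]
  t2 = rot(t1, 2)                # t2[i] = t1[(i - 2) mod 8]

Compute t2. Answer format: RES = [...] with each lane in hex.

RES = [0x2b, 0xf0, 0x69, 0x1b, 0xf0, 0x69, 0x0a, 0x1f]

→ t0 |1b|69|1f|f0|1b|f0|4c|1b|
→ t1 |69|1b|f0|69|0a|1f|2b|f0|
→ t2 |2b|f0|69|1b|f0|69|0a|1f|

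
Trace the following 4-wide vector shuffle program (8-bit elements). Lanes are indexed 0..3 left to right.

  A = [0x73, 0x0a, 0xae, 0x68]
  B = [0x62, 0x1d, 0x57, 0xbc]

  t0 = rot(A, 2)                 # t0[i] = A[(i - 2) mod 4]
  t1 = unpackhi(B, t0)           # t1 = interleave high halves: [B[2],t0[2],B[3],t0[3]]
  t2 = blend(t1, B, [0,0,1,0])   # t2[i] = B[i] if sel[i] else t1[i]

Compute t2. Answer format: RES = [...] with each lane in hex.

→ t0 |ae|68|73|0a|
→ t1 |57|73|bc|0a|
→ t2 |57|73|57|0a|

RES = [0x57, 0x73, 0x57, 0x0a]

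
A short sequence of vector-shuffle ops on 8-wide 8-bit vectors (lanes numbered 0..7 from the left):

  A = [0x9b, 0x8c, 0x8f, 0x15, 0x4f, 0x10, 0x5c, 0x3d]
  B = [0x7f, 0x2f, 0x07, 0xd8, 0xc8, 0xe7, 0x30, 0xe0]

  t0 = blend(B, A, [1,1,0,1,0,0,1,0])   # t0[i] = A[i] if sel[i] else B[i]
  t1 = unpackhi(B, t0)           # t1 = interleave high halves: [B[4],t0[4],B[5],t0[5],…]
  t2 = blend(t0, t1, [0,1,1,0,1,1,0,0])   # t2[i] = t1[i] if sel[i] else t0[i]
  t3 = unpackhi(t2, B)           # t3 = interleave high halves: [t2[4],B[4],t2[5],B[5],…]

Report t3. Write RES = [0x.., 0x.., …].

→ t0 |9b|8c|07|15|c8|e7|5c|e0|
→ t1 |c8|c8|e7|e7|30|5c|e0|e0|
→ t2 |9b|c8|e7|15|30|5c|5c|e0|
→ t3 |30|c8|5c|e7|5c|30|e0|e0|

RES = [ 0x30  0xc8  0x5c  0xe7  0x5c  0x30  0xe0  0xe0 ]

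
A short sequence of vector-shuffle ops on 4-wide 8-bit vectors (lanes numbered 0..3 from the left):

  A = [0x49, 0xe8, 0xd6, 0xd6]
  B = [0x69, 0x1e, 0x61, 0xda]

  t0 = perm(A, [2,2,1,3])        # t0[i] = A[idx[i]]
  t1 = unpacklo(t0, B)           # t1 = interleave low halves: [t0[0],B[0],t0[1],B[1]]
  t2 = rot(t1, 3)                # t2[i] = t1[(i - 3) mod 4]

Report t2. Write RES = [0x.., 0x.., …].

→ t0 |d6|d6|e8|d6|
→ t1 |d6|69|d6|1e|
→ t2 |69|d6|1e|d6|

RES = [ 0x69  0xd6  0x1e  0xd6 ]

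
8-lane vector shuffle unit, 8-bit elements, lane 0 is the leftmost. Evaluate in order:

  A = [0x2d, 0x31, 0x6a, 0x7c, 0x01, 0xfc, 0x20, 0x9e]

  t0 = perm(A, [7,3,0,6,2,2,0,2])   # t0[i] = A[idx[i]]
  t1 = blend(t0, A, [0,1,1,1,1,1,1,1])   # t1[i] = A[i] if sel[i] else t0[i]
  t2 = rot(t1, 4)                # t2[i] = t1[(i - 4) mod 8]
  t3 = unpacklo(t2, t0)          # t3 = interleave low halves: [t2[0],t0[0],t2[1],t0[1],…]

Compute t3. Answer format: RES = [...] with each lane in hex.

t0 = [0x9e, 0x7c, 0x2d, 0x20, 0x6a, 0x6a, 0x2d, 0x6a]
t1 = [0x9e, 0x31, 0x6a, 0x7c, 0x01, 0xfc, 0x20, 0x9e]
t2 = [0x01, 0xfc, 0x20, 0x9e, 0x9e, 0x31, 0x6a, 0x7c]
t3 = [0x01, 0x9e, 0xfc, 0x7c, 0x20, 0x2d, 0x9e, 0x20]

RES = [ 0x01  0x9e  0xfc  0x7c  0x20  0x2d  0x9e  0x20 ]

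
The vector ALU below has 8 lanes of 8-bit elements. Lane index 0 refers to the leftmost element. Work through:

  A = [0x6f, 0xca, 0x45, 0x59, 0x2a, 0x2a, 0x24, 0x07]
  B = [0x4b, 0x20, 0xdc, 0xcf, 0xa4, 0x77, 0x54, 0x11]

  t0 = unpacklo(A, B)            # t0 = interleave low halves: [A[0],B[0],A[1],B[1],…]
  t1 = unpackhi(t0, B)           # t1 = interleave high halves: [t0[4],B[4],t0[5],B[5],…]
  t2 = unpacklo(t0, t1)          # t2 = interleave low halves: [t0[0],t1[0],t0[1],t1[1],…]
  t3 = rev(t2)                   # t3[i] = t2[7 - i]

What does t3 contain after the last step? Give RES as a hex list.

t0 = [0x6f, 0x4b, 0xca, 0x20, 0x45, 0xdc, 0x59, 0xcf]
t1 = [0x45, 0xa4, 0xdc, 0x77, 0x59, 0x54, 0xcf, 0x11]
t2 = [0x6f, 0x45, 0x4b, 0xa4, 0xca, 0xdc, 0x20, 0x77]
t3 = [0x77, 0x20, 0xdc, 0xca, 0xa4, 0x4b, 0x45, 0x6f]

RES = [ 0x77  0x20  0xdc  0xca  0xa4  0x4b  0x45  0x6f ]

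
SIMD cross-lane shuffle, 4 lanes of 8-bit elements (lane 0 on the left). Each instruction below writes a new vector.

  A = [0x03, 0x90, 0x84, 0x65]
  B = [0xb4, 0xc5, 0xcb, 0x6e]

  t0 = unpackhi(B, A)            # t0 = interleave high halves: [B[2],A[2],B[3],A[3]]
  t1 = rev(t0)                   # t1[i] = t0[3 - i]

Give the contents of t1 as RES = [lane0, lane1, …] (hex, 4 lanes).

t0 = [0xcb, 0x84, 0x6e, 0x65]
t1 = [0x65, 0x6e, 0x84, 0xcb]

RES = [ 0x65  0x6e  0x84  0xcb ]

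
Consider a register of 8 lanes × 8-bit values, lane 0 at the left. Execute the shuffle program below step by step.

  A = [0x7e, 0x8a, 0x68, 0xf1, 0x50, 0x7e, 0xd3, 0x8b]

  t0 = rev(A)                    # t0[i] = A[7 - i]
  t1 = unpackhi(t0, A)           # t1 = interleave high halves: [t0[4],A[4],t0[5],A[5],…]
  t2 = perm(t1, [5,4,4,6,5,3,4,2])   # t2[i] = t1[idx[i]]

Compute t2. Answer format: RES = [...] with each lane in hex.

  t0: 8b d3 7e 50 f1 68 8a 7e
  t1: f1 50 68 7e 8a d3 7e 8b
  t2: d3 8a 8a 7e d3 7e 8a 68

RES = [0xd3, 0x8a, 0x8a, 0x7e, 0xd3, 0x7e, 0x8a, 0x68]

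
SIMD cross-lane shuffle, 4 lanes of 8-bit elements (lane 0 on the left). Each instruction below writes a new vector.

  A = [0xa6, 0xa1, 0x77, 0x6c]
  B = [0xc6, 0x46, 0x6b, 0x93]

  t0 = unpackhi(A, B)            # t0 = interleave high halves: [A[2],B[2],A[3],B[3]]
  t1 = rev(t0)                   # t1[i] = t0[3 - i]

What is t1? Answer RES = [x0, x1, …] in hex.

→ t0 |77|6b|6c|93|
→ t1 |93|6c|6b|77|

RES = [ 0x93  0x6c  0x6b  0x77 ]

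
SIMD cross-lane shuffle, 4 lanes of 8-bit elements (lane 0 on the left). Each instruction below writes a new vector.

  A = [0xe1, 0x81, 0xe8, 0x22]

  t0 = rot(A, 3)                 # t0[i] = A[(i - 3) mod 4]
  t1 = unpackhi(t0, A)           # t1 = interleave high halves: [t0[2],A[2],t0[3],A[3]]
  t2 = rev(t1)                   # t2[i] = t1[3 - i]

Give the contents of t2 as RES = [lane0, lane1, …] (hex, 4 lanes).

  t0: 81 e8 22 e1
  t1: 22 e8 e1 22
  t2: 22 e1 e8 22

RES = [ 0x22  0xe1  0xe8  0x22 ]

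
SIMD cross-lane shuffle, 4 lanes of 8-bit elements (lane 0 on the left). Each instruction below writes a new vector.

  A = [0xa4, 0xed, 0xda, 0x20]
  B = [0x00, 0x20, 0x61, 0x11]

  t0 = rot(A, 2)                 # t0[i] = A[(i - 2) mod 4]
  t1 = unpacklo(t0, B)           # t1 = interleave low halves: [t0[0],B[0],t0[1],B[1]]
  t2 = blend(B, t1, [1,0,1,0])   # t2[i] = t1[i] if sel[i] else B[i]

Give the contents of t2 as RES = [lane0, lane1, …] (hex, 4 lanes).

  t0: da 20 a4 ed
  t1: da 00 20 20
  t2: da 20 20 11

RES = [0xda, 0x20, 0x20, 0x11]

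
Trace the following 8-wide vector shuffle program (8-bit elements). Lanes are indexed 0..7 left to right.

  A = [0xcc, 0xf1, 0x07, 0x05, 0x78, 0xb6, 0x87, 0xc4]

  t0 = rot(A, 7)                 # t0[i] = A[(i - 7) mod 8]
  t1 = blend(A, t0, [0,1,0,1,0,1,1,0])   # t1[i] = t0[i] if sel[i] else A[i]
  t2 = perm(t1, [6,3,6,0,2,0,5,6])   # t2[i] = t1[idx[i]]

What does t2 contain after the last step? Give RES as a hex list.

→ t0 |f1|07|05|78|b6|87|c4|cc|
→ t1 |cc|07|07|78|78|87|c4|c4|
→ t2 |c4|78|c4|cc|07|cc|87|c4|

RES = [0xc4, 0x78, 0xc4, 0xcc, 0x07, 0xcc, 0x87, 0xc4]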